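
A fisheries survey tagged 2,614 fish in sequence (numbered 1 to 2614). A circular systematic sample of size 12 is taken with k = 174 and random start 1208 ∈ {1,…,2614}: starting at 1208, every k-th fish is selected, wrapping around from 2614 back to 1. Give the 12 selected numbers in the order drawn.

Selection 1: 1208
Selection 2: 1208 + 174 = 1382
Selection 3: 1382 + 174 = 1556
Selection 4: 1556 + 174 = 1730
Selection 5: 1730 + 174 = 1904
Selection 6: 1904 + 174 = 2078
Selection 7: 2078 + 174 = 2252
Selection 8: 2252 + 174 = 2426
Selection 9: 2426 + 174 = 2600
Selection 10: 2600 + 174 = 2774 → 2774 − 2614 = 160
Selection 11: 160 + 174 = 334
Selection 12: 334 + 174 = 508

1208, 1382, 1556, 1730, 1904, 2078, 2252, 2426, 2600, 160, 334, 508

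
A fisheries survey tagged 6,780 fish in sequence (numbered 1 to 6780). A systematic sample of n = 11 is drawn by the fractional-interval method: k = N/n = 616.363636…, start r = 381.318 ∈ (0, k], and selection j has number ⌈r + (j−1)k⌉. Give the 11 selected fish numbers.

j=1: r + 0k = 381.318 → ⌈·⌉ = 382
j=2: r + 1k = 997.681636… → ⌈·⌉ = 998
j=3: r + 2k = 1614.045272… → ⌈·⌉ = 1615
j=4: r + 3k = 2230.408909… → ⌈·⌉ = 2231
j=5: r + 4k = 2846.772545… → ⌈·⌉ = 2847
j=6: r + 5k = 3463.136181… → ⌈·⌉ = 3464
j=7: r + 6k = 4079.499818… → ⌈·⌉ = 4080
j=8: r + 7k = 4695.863454… → ⌈·⌉ = 4696
j=9: r + 8k = 5312.227090… → ⌈·⌉ = 5313
j=10: r + 9k = 5928.590727… → ⌈·⌉ = 5929
j=11: r + 10k = 6544.954363… → ⌈·⌉ = 6545

382, 998, 1615, 2231, 2847, 3464, 4080, 4696, 5313, 5929, 6545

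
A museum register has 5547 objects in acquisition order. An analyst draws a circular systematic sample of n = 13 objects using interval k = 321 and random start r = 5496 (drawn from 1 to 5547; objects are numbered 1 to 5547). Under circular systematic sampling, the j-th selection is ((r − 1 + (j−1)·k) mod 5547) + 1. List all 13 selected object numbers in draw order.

5496, 270, 591, 912, 1233, 1554, 1875, 2196, 2517, 2838, 3159, 3480, 3801

Selection 1: 5496
Selection 2: 5496 + 321 = 5817 → 5817 − 5547 = 270
Selection 3: 270 + 321 = 591
Selection 4: 591 + 321 = 912
Selection 5: 912 + 321 = 1233
Selection 6: 1233 + 321 = 1554
Selection 7: 1554 + 321 = 1875
Selection 8: 1875 + 321 = 2196
Selection 9: 2196 + 321 = 2517
Selection 10: 2517 + 321 = 2838
Selection 11: 2838 + 321 = 3159
Selection 12: 3159 + 321 = 3480
Selection 13: 3480 + 321 = 3801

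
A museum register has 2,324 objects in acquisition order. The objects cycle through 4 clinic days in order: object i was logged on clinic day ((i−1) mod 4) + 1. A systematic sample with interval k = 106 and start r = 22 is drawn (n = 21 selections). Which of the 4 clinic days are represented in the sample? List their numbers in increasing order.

Consecutive selections differ by k = 106, so their clinic day numbers differ by 106 mod 4 = 2.
gcd(106, 4) = 2, so the sample visits 4/2 = 2 distinct residues mod 4.
Start 22 is clinic day 2; the clinic days hit are 2, 4.

2, 4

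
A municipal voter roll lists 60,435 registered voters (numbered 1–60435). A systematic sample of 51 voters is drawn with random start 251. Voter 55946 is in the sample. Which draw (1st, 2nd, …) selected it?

48

k = 60435/51 = 1185
position = (55946 − 251)/1185 + 1 = 55695/1185 + 1 = 47 + 1 = 48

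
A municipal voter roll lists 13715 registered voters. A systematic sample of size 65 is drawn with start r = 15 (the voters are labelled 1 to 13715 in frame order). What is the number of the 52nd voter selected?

k = 13715/65 = 211
52nd selection = r + (52−1)·k = 15 + 51×211 = 15 + 10761 = 10776

10776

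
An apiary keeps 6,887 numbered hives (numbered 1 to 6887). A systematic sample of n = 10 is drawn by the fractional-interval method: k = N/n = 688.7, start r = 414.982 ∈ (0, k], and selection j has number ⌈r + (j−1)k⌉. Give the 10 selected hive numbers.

415, 1104, 1793, 2482, 3170, 3859, 4548, 5236, 5925, 6614

j=1: r + 0k = 414.982 → ⌈·⌉ = 415
j=2: r + 1k = 1103.682 → ⌈·⌉ = 1104
j=3: r + 2k = 1792.382 → ⌈·⌉ = 1793
j=4: r + 3k = 2481.082 → ⌈·⌉ = 2482
j=5: r + 4k = 3169.782 → ⌈·⌉ = 3170
j=6: r + 5k = 3858.482 → ⌈·⌉ = 3859
j=7: r + 6k = 4547.182 → ⌈·⌉ = 4548
j=8: r + 7k = 5235.882 → ⌈·⌉ = 5236
j=9: r + 8k = 5924.582 → ⌈·⌉ = 5925
j=10: r + 9k = 6613.282 → ⌈·⌉ = 6614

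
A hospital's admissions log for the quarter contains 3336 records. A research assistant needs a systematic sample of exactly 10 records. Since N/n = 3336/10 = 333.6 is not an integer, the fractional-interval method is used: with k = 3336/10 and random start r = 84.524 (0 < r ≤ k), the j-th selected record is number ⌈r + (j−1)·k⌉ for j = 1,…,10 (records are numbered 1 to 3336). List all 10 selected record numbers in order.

85, 419, 752, 1086, 1419, 1753, 2087, 2420, 2754, 3087

j=1: r + 0k = 84.524 → ⌈·⌉ = 85
j=2: r + 1k = 418.124 → ⌈·⌉ = 419
j=3: r + 2k = 751.724 → ⌈·⌉ = 752
j=4: r + 3k = 1085.324 → ⌈·⌉ = 1086
j=5: r + 4k = 1418.924 → ⌈·⌉ = 1419
j=6: r + 5k = 1752.524 → ⌈·⌉ = 1753
j=7: r + 6k = 2086.124 → ⌈·⌉ = 2087
j=8: r + 7k = 2419.724 → ⌈·⌉ = 2420
j=9: r + 8k = 2753.324 → ⌈·⌉ = 2754
j=10: r + 9k = 3086.924 → ⌈·⌉ = 3087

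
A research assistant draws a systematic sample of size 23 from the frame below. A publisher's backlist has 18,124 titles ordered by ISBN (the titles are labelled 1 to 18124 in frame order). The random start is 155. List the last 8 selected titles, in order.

11975, 12763, 13551, 14339, 15127, 15915, 16703, 17491

k = N/n = 18124/23 = 788
16th selection = 155 + 15×788 = 11975
17th: 11975 + 788 = 12763
18th: 12763 + 788 = 13551
19th: 13551 + 788 = 14339
20th: 14339 + 788 = 15127
21st: 15127 + 788 = 15915
22nd: 15915 + 788 = 16703
23rd: 16703 + 788 = 17491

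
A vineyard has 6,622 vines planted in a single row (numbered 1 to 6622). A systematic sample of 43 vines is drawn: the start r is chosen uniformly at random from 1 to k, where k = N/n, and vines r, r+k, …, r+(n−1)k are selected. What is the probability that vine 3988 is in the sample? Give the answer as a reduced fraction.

k = 6622/43 = 154.
Vine 3988 is selected iff r ≡ 3988 (mod 154); exactly one such r in {1,…,154}.
Inclusion probability = 1/154.

1/154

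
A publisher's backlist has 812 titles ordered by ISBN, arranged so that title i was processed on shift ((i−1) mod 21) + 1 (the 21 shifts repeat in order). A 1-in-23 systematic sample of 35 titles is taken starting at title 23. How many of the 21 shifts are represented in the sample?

21

Consecutive selections differ by k = 23, so their shift numbers differ by 23 mod 21 = 2.
gcd(23, 21) = 1, so the sample visits 21/1 = 21 distinct residues mod 21.
Start 23 is shift 2; the shifts hit are 1, 2, 3, 4, 5, 6, 7, 8, 9, 10, 11, 12, 13, 14, 15, 16, 17, 18, 19, 20, 21.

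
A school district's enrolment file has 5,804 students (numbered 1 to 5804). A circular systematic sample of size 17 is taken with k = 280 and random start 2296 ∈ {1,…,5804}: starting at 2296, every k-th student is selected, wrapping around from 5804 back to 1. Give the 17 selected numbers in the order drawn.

Selection 1: 2296
Selection 2: 2296 + 280 = 2576
Selection 3: 2576 + 280 = 2856
Selection 4: 2856 + 280 = 3136
Selection 5: 3136 + 280 = 3416
Selection 6: 3416 + 280 = 3696
Selection 7: 3696 + 280 = 3976
Selection 8: 3976 + 280 = 4256
Selection 9: 4256 + 280 = 4536
Selection 10: 4536 + 280 = 4816
Selection 11: 4816 + 280 = 5096
Selection 12: 5096 + 280 = 5376
Selection 13: 5376 + 280 = 5656
Selection 14: 5656 + 280 = 5936 → 5936 − 5804 = 132
Selection 15: 132 + 280 = 412
Selection 16: 412 + 280 = 692
Selection 17: 692 + 280 = 972

2296, 2576, 2856, 3136, 3416, 3696, 3976, 4256, 4536, 4816, 5096, 5376, 5656, 132, 412, 692, 972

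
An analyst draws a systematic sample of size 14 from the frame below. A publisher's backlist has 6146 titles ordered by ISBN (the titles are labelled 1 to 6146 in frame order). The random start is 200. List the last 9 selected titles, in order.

2395, 2834, 3273, 3712, 4151, 4590, 5029, 5468, 5907

k = N/n = 6146/14 = 439
6th selection = 200 + 5×439 = 2395
7th: 2395 + 439 = 2834
8th: 2834 + 439 = 3273
9th: 3273 + 439 = 3712
10th: 3712 + 439 = 4151
11th: 4151 + 439 = 4590
12th: 4590 + 439 = 5029
13th: 5029 + 439 = 5468
14th: 5468 + 439 = 5907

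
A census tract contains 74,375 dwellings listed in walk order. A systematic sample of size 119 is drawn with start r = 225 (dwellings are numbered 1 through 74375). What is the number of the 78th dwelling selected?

k = 74375/119 = 625
78th selection = r + (78−1)·k = 225 + 77×625 = 225 + 48125 = 48350

48350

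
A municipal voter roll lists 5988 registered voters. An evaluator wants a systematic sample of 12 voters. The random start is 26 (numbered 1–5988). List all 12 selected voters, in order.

26, 525, 1024, 1523, 2022, 2521, 3020, 3519, 4018, 4517, 5016, 5515

k = N/n = 5988/12 = 499
voter 1: 26
voter 2: 26 + 499 = 525
voter 3: 525 + 499 = 1024
voter 4: 1024 + 499 = 1523
voter 5: 1523 + 499 = 2022
voter 6: 2022 + 499 = 2521
voter 7: 2521 + 499 = 3020
voter 8: 3020 + 499 = 3519
voter 9: 3519 + 499 = 4018
voter 10: 4018 + 499 = 4517
voter 11: 4517 + 499 = 5016
voter 12: 5016 + 499 = 5515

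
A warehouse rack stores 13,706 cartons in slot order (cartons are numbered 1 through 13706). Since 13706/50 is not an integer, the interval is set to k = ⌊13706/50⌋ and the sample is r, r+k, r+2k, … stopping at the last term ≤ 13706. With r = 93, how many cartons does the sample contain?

k = ⌊13706/50⌋ = 274
Achieved size = ⌊(13706 − 93)/274⌋ + 1 = ⌊13613/274⌋ + 1 = 49 + 1 = 50
(last selection: 93 + 49×274 = 13519 ≤ 13706; next would be 13793 > 13706)

50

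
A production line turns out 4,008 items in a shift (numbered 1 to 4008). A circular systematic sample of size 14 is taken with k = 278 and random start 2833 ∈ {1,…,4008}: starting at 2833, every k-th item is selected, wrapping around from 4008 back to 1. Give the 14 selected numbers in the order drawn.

2833, 3111, 3389, 3667, 3945, 215, 493, 771, 1049, 1327, 1605, 1883, 2161, 2439

Selection 1: 2833
Selection 2: 2833 + 278 = 3111
Selection 3: 3111 + 278 = 3389
Selection 4: 3389 + 278 = 3667
Selection 5: 3667 + 278 = 3945
Selection 6: 3945 + 278 = 4223 → 4223 − 4008 = 215
Selection 7: 215 + 278 = 493
Selection 8: 493 + 278 = 771
Selection 9: 771 + 278 = 1049
Selection 10: 1049 + 278 = 1327
Selection 11: 1327 + 278 = 1605
Selection 12: 1605 + 278 = 1883
Selection 13: 1883 + 278 = 2161
Selection 14: 2161 + 278 = 2439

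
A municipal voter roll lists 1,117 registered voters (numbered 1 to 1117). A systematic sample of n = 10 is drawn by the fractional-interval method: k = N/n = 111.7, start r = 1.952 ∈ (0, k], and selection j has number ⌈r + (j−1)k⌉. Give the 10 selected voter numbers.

j=1: r + 0k = 1.952 → ⌈·⌉ = 2
j=2: r + 1k = 113.652 → ⌈·⌉ = 114
j=3: r + 2k = 225.352 → ⌈·⌉ = 226
j=4: r + 3k = 337.052 → ⌈·⌉ = 338
j=5: r + 4k = 448.752 → ⌈·⌉ = 449
j=6: r + 5k = 560.452 → ⌈·⌉ = 561
j=7: r + 6k = 672.152 → ⌈·⌉ = 673
j=8: r + 7k = 783.852 → ⌈·⌉ = 784
j=9: r + 8k = 895.552 → ⌈·⌉ = 896
j=10: r + 9k = 1007.252 → ⌈·⌉ = 1008

2, 114, 226, 338, 449, 561, 673, 784, 896, 1008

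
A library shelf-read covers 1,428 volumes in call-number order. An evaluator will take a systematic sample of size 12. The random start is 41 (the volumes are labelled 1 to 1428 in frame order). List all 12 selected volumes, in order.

k = N/n = 1428/12 = 119
volume 1: 41
volume 2: 41 + 119 = 160
volume 3: 160 + 119 = 279
volume 4: 279 + 119 = 398
volume 5: 398 + 119 = 517
volume 6: 517 + 119 = 636
volume 7: 636 + 119 = 755
volume 8: 755 + 119 = 874
volume 9: 874 + 119 = 993
volume 10: 993 + 119 = 1112
volume 11: 1112 + 119 = 1231
volume 12: 1231 + 119 = 1350

41, 160, 279, 398, 517, 636, 755, 874, 993, 1112, 1231, 1350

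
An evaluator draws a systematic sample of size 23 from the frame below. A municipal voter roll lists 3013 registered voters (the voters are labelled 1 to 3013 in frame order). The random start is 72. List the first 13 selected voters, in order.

72, 203, 334, 465, 596, 727, 858, 989, 1120, 1251, 1382, 1513, 1644

k = N/n = 3013/23 = 131
voter 1: 72
voter 2: 72 + 131 = 203
voter 3: 203 + 131 = 334
voter 4: 334 + 131 = 465
voter 5: 465 + 131 = 596
voter 6: 596 + 131 = 727
voter 7: 727 + 131 = 858
voter 8: 858 + 131 = 989
voter 9: 989 + 131 = 1120
voter 10: 1120 + 131 = 1251
voter 11: 1251 + 131 = 1382
voter 12: 1382 + 131 = 1513
voter 13: 1513 + 131 = 1644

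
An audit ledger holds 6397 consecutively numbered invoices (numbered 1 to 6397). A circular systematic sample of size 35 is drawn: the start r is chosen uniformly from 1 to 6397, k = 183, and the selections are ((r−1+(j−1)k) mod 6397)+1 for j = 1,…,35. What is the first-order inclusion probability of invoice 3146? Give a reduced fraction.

For each position j, as r ranges over 1…6397 the j-th selection hits every invoice exactly once, so invoice 3146 is selected for exactly 35 of the 6397 starts.
Inclusion probability = 35/6397.

35/6397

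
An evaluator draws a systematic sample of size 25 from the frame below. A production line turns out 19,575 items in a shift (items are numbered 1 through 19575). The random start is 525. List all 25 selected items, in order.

k = N/n = 19575/25 = 783
item 1: 525
item 2: 525 + 783 = 1308
item 3: 1308 + 783 = 2091
item 4: 2091 + 783 = 2874
item 5: 2874 + 783 = 3657
item 6: 3657 + 783 = 4440
item 7: 4440 + 783 = 5223
item 8: 5223 + 783 = 6006
item 9: 6006 + 783 = 6789
item 10: 6789 + 783 = 7572
item 11: 7572 + 783 = 8355
item 12: 8355 + 783 = 9138
item 13: 9138 + 783 = 9921
item 14: 9921 + 783 = 10704
item 15: 10704 + 783 = 11487
item 16: 11487 + 783 = 12270
item 17: 12270 + 783 = 13053
item 18: 13053 + 783 = 13836
item 19: 13836 + 783 = 14619
item 20: 14619 + 783 = 15402
item 21: 15402 + 783 = 16185
item 22: 16185 + 783 = 16968
item 23: 16968 + 783 = 17751
item 24: 17751 + 783 = 18534
item 25: 18534 + 783 = 19317

525, 1308, 2091, 2874, 3657, 4440, 5223, 6006, 6789, 7572, 8355, 9138, 9921, 10704, 11487, 12270, 13053, 13836, 14619, 15402, 16185, 16968, 17751, 18534, 19317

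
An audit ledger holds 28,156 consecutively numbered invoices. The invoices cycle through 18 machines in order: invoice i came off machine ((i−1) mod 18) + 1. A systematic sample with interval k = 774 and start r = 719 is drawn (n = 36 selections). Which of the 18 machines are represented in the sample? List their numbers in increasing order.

Consecutive selections differ by k = 774, so their machine numbers differ by 774 mod 18 = 0.
gcd(774, 18) = 18, so the sample visits 18/18 = 1 distinct residues mod 18.
Start 719 is machine 17; the machines hit are 17.

17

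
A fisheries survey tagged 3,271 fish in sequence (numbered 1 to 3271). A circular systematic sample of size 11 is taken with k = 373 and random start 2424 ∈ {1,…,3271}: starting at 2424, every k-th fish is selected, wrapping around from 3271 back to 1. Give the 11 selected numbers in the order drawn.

2424, 2797, 3170, 272, 645, 1018, 1391, 1764, 2137, 2510, 2883

Selection 1: 2424
Selection 2: 2424 + 373 = 2797
Selection 3: 2797 + 373 = 3170
Selection 4: 3170 + 373 = 3543 → 3543 − 3271 = 272
Selection 5: 272 + 373 = 645
Selection 6: 645 + 373 = 1018
Selection 7: 1018 + 373 = 1391
Selection 8: 1391 + 373 = 1764
Selection 9: 1764 + 373 = 2137
Selection 10: 2137 + 373 = 2510
Selection 11: 2510 + 373 = 2883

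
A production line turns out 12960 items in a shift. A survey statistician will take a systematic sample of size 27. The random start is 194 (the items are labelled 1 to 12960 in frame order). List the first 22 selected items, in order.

194, 674, 1154, 1634, 2114, 2594, 3074, 3554, 4034, 4514, 4994, 5474, 5954, 6434, 6914, 7394, 7874, 8354, 8834, 9314, 9794, 10274

k = N/n = 12960/27 = 480
item 1: 194
item 2: 194 + 480 = 674
item 3: 674 + 480 = 1154
item 4: 1154 + 480 = 1634
item 5: 1634 + 480 = 2114
item 6: 2114 + 480 = 2594
item 7: 2594 + 480 = 3074
item 8: 3074 + 480 = 3554
item 9: 3554 + 480 = 4034
item 10: 4034 + 480 = 4514
item 11: 4514 + 480 = 4994
item 12: 4994 + 480 = 5474
item 13: 5474 + 480 = 5954
item 14: 5954 + 480 = 6434
item 15: 6434 + 480 = 6914
item 16: 6914 + 480 = 7394
item 17: 7394 + 480 = 7874
item 18: 7874 + 480 = 8354
item 19: 8354 + 480 = 8834
item 20: 8834 + 480 = 9314
item 21: 9314 + 480 = 9794
item 22: 9794 + 480 = 10274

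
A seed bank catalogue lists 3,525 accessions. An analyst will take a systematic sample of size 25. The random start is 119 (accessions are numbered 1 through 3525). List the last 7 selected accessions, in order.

k = N/n = 3525/25 = 141
19th selection = 119 + 18×141 = 2657
20th: 2657 + 141 = 2798
21st: 2798 + 141 = 2939
22nd: 2939 + 141 = 3080
23rd: 3080 + 141 = 3221
24th: 3221 + 141 = 3362
25th: 3362 + 141 = 3503

2657, 2798, 2939, 3080, 3221, 3362, 3503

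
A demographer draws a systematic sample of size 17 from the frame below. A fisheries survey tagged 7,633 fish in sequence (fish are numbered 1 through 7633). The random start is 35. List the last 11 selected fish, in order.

2729, 3178, 3627, 4076, 4525, 4974, 5423, 5872, 6321, 6770, 7219

k = N/n = 7633/17 = 449
7th selection = 35 + 6×449 = 2729
8th: 2729 + 449 = 3178
9th: 3178 + 449 = 3627
10th: 3627 + 449 = 4076
11th: 4076 + 449 = 4525
12th: 4525 + 449 = 4974
13th: 4974 + 449 = 5423
14th: 5423 + 449 = 5872
15th: 5872 + 449 = 6321
16th: 6321 + 449 = 6770
17th: 6770 + 449 = 7219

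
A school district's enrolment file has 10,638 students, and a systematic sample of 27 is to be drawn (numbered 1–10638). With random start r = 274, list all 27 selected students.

274, 668, 1062, 1456, 1850, 2244, 2638, 3032, 3426, 3820, 4214, 4608, 5002, 5396, 5790, 6184, 6578, 6972, 7366, 7760, 8154, 8548, 8942, 9336, 9730, 10124, 10518

k = N/n = 10638/27 = 394
student 1: 274
student 2: 274 + 394 = 668
student 3: 668 + 394 = 1062
student 4: 1062 + 394 = 1456
student 5: 1456 + 394 = 1850
student 6: 1850 + 394 = 2244
student 7: 2244 + 394 = 2638
student 8: 2638 + 394 = 3032
student 9: 3032 + 394 = 3426
student 10: 3426 + 394 = 3820
student 11: 3820 + 394 = 4214
student 12: 4214 + 394 = 4608
student 13: 4608 + 394 = 5002
student 14: 5002 + 394 = 5396
student 15: 5396 + 394 = 5790
student 16: 5790 + 394 = 6184
student 17: 6184 + 394 = 6578
student 18: 6578 + 394 = 6972
student 19: 6972 + 394 = 7366
student 20: 7366 + 394 = 7760
student 21: 7760 + 394 = 8154
student 22: 8154 + 394 = 8548
student 23: 8548 + 394 = 8942
student 24: 8942 + 394 = 9336
student 25: 9336 + 394 = 9730
student 26: 9730 + 394 = 10124
student 27: 10124 + 394 = 10518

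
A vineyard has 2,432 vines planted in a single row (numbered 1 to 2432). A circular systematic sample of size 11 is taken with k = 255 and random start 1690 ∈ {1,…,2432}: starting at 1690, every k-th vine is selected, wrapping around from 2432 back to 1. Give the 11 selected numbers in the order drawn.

1690, 1945, 2200, 23, 278, 533, 788, 1043, 1298, 1553, 1808

Selection 1: 1690
Selection 2: 1690 + 255 = 1945
Selection 3: 1945 + 255 = 2200
Selection 4: 2200 + 255 = 2455 → 2455 − 2432 = 23
Selection 5: 23 + 255 = 278
Selection 6: 278 + 255 = 533
Selection 7: 533 + 255 = 788
Selection 8: 788 + 255 = 1043
Selection 9: 1043 + 255 = 1298
Selection 10: 1298 + 255 = 1553
Selection 11: 1553 + 255 = 1808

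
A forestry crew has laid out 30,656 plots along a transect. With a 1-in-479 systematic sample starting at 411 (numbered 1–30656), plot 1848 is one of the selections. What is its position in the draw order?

k = 479
position = (1848 − 411)/479 + 1 = 1437/479 + 1 = 3 + 1 = 4

4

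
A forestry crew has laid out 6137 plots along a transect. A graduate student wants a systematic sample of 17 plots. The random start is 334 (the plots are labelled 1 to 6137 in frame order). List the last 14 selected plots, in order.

1417, 1778, 2139, 2500, 2861, 3222, 3583, 3944, 4305, 4666, 5027, 5388, 5749, 6110

k = N/n = 6137/17 = 361
4th selection = 334 + 3×361 = 1417
5th: 1417 + 361 = 1778
6th: 1778 + 361 = 2139
7th: 2139 + 361 = 2500
8th: 2500 + 361 = 2861
9th: 2861 + 361 = 3222
10th: 3222 + 361 = 3583
11th: 3583 + 361 = 3944
12th: 3944 + 361 = 4305
13th: 4305 + 361 = 4666
14th: 4666 + 361 = 5027
15th: 5027 + 361 = 5388
16th: 5388 + 361 = 5749
17th: 5749 + 361 = 6110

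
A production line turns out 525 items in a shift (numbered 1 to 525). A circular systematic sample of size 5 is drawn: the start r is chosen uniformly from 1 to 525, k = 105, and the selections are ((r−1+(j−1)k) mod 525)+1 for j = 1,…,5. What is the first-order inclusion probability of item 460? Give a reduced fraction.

For each position j, as r ranges over 1…525 the j-th selection hits every item exactly once, so item 460 is selected for exactly 5 of the 525 starts.
Inclusion probability = 5/525 = 1/105.

1/105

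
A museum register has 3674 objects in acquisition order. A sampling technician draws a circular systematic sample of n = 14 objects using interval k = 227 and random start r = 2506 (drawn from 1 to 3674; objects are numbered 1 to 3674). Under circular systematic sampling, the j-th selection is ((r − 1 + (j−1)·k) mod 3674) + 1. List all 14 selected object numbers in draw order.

Selection 1: 2506
Selection 2: 2506 + 227 = 2733
Selection 3: 2733 + 227 = 2960
Selection 4: 2960 + 227 = 3187
Selection 5: 3187 + 227 = 3414
Selection 6: 3414 + 227 = 3641
Selection 7: 3641 + 227 = 3868 → 3868 − 3674 = 194
Selection 8: 194 + 227 = 421
Selection 9: 421 + 227 = 648
Selection 10: 648 + 227 = 875
Selection 11: 875 + 227 = 1102
Selection 12: 1102 + 227 = 1329
Selection 13: 1329 + 227 = 1556
Selection 14: 1556 + 227 = 1783

2506, 2733, 2960, 3187, 3414, 3641, 194, 421, 648, 875, 1102, 1329, 1556, 1783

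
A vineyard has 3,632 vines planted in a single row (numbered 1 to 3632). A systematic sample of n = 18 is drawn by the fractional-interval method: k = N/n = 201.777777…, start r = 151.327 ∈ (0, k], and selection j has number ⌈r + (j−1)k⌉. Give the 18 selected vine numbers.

152, 354, 555, 757, 959, 1161, 1362, 1564, 1766, 1968, 2170, 2371, 2573, 2775, 2977, 3178, 3380, 3582

j=1: r + 0k = 151.327 → ⌈·⌉ = 152
j=2: r + 1k = 353.104777… → ⌈·⌉ = 354
j=3: r + 2k = 554.882555… → ⌈·⌉ = 555
j=4: r + 3k = 756.660333… → ⌈·⌉ = 757
j=5: r + 4k = 958.438111… → ⌈·⌉ = 959
j=6: r + 5k = 1160.215888… → ⌈·⌉ = 1161
j=7: r + 6k = 1361.993666… → ⌈·⌉ = 1362
j=8: r + 7k = 1563.771444… → ⌈·⌉ = 1564
j=9: r + 8k = 1765.549222… → ⌈·⌉ = 1766
j=10: r + 9k = 1967.327 → ⌈·⌉ = 1968
j=11: r + 10k = 2169.104777… → ⌈·⌉ = 2170
j=12: r + 11k = 2370.882555… → ⌈·⌉ = 2371
j=13: r + 12k = 2572.660333… → ⌈·⌉ = 2573
j=14: r + 13k = 2774.438111… → ⌈·⌉ = 2775
j=15: r + 14k = 2976.215888… → ⌈·⌉ = 2977
j=16: r + 15k = 3177.993666… → ⌈·⌉ = 3178
j=17: r + 16k = 3379.771444… → ⌈·⌉ = 3380
j=18: r + 17k = 3581.549222… → ⌈·⌉ = 3582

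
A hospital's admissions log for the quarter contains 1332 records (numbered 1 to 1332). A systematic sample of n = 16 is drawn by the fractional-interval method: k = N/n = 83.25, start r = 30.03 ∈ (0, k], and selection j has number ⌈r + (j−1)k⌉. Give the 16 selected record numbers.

31, 114, 197, 280, 364, 447, 530, 613, 697, 780, 863, 946, 1030, 1113, 1196, 1279

j=1: r + 0k = 30.03 → ⌈·⌉ = 31
j=2: r + 1k = 113.28 → ⌈·⌉ = 114
j=3: r + 2k = 196.53 → ⌈·⌉ = 197
j=4: r + 3k = 279.78 → ⌈·⌉ = 280
j=5: r + 4k = 363.03 → ⌈·⌉ = 364
j=6: r + 5k = 446.28 → ⌈·⌉ = 447
j=7: r + 6k = 529.53 → ⌈·⌉ = 530
j=8: r + 7k = 612.78 → ⌈·⌉ = 613
j=9: r + 8k = 696.03 → ⌈·⌉ = 697
j=10: r + 9k = 779.28 → ⌈·⌉ = 780
j=11: r + 10k = 862.53 → ⌈·⌉ = 863
j=12: r + 11k = 945.78 → ⌈·⌉ = 946
j=13: r + 12k = 1029.03 → ⌈·⌉ = 1030
j=14: r + 13k = 1112.28 → ⌈·⌉ = 1113
j=15: r + 14k = 1195.53 → ⌈·⌉ = 1196
j=16: r + 15k = 1278.78 → ⌈·⌉ = 1279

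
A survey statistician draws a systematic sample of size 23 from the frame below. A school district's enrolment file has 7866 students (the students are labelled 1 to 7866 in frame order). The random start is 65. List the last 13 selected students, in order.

3485, 3827, 4169, 4511, 4853, 5195, 5537, 5879, 6221, 6563, 6905, 7247, 7589

k = N/n = 7866/23 = 342
11th selection = 65 + 10×342 = 3485
12th: 3485 + 342 = 3827
13th: 3827 + 342 = 4169
14th: 4169 + 342 = 4511
15th: 4511 + 342 = 4853
16th: 4853 + 342 = 5195
17th: 5195 + 342 = 5537
18th: 5537 + 342 = 5879
19th: 5879 + 342 = 6221
20th: 6221 + 342 = 6563
21st: 6563 + 342 = 6905
22nd: 6905 + 342 = 7247
23rd: 7247 + 342 = 7589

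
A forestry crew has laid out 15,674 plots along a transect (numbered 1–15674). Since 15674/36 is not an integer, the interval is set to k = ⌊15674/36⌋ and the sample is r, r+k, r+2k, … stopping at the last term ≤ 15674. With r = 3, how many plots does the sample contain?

37

k = ⌊15674/36⌋ = 435
Achieved size = ⌊(15674 − 3)/435⌋ + 1 = ⌊15671/435⌋ + 1 = 36 + 1 = 37
(last selection: 3 + 36×435 = 15663 ≤ 15674; next would be 16098 > 15674)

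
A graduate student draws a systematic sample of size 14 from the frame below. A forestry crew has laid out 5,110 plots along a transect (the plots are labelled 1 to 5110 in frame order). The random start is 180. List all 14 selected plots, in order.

k = N/n = 5110/14 = 365
plot 1: 180
plot 2: 180 + 365 = 545
plot 3: 545 + 365 = 910
plot 4: 910 + 365 = 1275
plot 5: 1275 + 365 = 1640
plot 6: 1640 + 365 = 2005
plot 7: 2005 + 365 = 2370
plot 8: 2370 + 365 = 2735
plot 9: 2735 + 365 = 3100
plot 10: 3100 + 365 = 3465
plot 11: 3465 + 365 = 3830
plot 12: 3830 + 365 = 4195
plot 13: 4195 + 365 = 4560
plot 14: 4560 + 365 = 4925

180, 545, 910, 1275, 1640, 2005, 2370, 2735, 3100, 3465, 3830, 4195, 4560, 4925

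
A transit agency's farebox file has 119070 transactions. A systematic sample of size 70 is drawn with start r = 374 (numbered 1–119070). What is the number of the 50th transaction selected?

k = 119070/70 = 1701
50th selection = r + (50−1)·k = 374 + 49×1701 = 374 + 83349 = 83723

83723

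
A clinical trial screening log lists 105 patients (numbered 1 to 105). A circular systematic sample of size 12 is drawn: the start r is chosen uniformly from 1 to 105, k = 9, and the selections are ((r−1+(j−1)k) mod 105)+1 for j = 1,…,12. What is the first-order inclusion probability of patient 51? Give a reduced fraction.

4/35

For each position j, as r ranges over 1…105 the j-th selection hits every patient exactly once, so patient 51 is selected for exactly 12 of the 105 starts.
Inclusion probability = 12/105 = 4/35.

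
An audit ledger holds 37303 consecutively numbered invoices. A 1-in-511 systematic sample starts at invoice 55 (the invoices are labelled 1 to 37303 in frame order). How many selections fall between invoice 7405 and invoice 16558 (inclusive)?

18

k = 511
First selection ≥ 7405: 55 + ⌈(7405−55)/511⌉·511 = 55 + 15×511 = 7720
Last selection ≤ 16558: 55 + ⌊(16558−55)/511⌋·511 = 55 + 32×511 = 16407
Count = 32 − 15 + 1 = 18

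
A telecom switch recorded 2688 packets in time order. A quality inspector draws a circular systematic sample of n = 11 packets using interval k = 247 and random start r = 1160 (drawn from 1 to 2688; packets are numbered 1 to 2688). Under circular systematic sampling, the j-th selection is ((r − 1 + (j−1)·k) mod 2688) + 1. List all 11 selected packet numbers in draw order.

Selection 1: 1160
Selection 2: 1160 + 247 = 1407
Selection 3: 1407 + 247 = 1654
Selection 4: 1654 + 247 = 1901
Selection 5: 1901 + 247 = 2148
Selection 6: 2148 + 247 = 2395
Selection 7: 2395 + 247 = 2642
Selection 8: 2642 + 247 = 2889 → 2889 − 2688 = 201
Selection 9: 201 + 247 = 448
Selection 10: 448 + 247 = 695
Selection 11: 695 + 247 = 942

1160, 1407, 1654, 1901, 2148, 2395, 2642, 201, 448, 695, 942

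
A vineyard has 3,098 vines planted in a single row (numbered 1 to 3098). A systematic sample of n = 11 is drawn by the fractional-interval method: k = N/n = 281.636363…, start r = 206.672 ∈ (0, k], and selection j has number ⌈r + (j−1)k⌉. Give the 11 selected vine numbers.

j=1: r + 0k = 206.672 → ⌈·⌉ = 207
j=2: r + 1k = 488.308363… → ⌈·⌉ = 489
j=3: r + 2k = 769.944727… → ⌈·⌉ = 770
j=4: r + 3k = 1051.581090… → ⌈·⌉ = 1052
j=5: r + 4k = 1333.217454… → ⌈·⌉ = 1334
j=6: r + 5k = 1614.853818… → ⌈·⌉ = 1615
j=7: r + 6k = 1896.490181… → ⌈·⌉ = 1897
j=8: r + 7k = 2178.126545… → ⌈·⌉ = 2179
j=9: r + 8k = 2459.762909… → ⌈·⌉ = 2460
j=10: r + 9k = 2741.399272… → ⌈·⌉ = 2742
j=11: r + 10k = 3023.035636… → ⌈·⌉ = 3024

207, 489, 770, 1052, 1334, 1615, 1897, 2179, 2460, 2742, 3024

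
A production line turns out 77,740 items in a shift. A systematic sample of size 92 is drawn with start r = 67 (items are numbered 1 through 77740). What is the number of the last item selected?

k = 77740/92 = 845
92nd selection = r + (92−1)·k = 67 + 91×845 = 67 + 76895 = 76962

76962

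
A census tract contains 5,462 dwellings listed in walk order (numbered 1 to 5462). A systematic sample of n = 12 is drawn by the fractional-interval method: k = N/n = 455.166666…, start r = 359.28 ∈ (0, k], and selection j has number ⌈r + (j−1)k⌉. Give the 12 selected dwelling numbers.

360, 815, 1270, 1725, 2180, 2636, 3091, 3546, 4001, 4456, 4911, 5367

j=1: r + 0k = 359.28 → ⌈·⌉ = 360
j=2: r + 1k = 814.446666… → ⌈·⌉ = 815
j=3: r + 2k = 1269.613333… → ⌈·⌉ = 1270
j=4: r + 3k = 1724.78 → ⌈·⌉ = 1725
j=5: r + 4k = 2179.946666… → ⌈·⌉ = 2180
j=6: r + 5k = 2635.113333… → ⌈·⌉ = 2636
j=7: r + 6k = 3090.28 → ⌈·⌉ = 3091
j=8: r + 7k = 3545.446666… → ⌈·⌉ = 3546
j=9: r + 8k = 4000.613333… → ⌈·⌉ = 4001
j=10: r + 9k = 4455.78 → ⌈·⌉ = 4456
j=11: r + 10k = 4910.946666… → ⌈·⌉ = 4911
j=12: r + 11k = 5366.113333… → ⌈·⌉ = 5367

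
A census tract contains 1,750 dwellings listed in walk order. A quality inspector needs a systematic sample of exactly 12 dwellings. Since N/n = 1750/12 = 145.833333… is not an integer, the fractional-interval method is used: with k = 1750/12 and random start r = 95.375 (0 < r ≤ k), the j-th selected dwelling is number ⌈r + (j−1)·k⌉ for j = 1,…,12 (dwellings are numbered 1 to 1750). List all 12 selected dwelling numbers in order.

j=1: r + 0k = 95.375 → ⌈·⌉ = 96
j=2: r + 1k = 241.208333… → ⌈·⌉ = 242
j=3: r + 2k = 387.041666… → ⌈·⌉ = 388
j=4: r + 3k = 532.875 → ⌈·⌉ = 533
j=5: r + 4k = 678.708333… → ⌈·⌉ = 679
j=6: r + 5k = 824.541666… → ⌈·⌉ = 825
j=7: r + 6k = 970.375 → ⌈·⌉ = 971
j=8: r + 7k = 1116.208333… → ⌈·⌉ = 1117
j=9: r + 8k = 1262.041666… → ⌈·⌉ = 1263
j=10: r + 9k = 1407.875 → ⌈·⌉ = 1408
j=11: r + 10k = 1553.708333… → ⌈·⌉ = 1554
j=12: r + 11k = 1699.541666… → ⌈·⌉ = 1700

96, 242, 388, 533, 679, 825, 971, 1117, 1263, 1408, 1554, 1700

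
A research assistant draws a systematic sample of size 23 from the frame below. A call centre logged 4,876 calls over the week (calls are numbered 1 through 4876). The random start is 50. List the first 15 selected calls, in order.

k = N/n = 4876/23 = 212
call 1: 50
call 2: 50 + 212 = 262
call 3: 262 + 212 = 474
call 4: 474 + 212 = 686
call 5: 686 + 212 = 898
call 6: 898 + 212 = 1110
call 7: 1110 + 212 = 1322
call 8: 1322 + 212 = 1534
call 9: 1534 + 212 = 1746
call 10: 1746 + 212 = 1958
call 11: 1958 + 212 = 2170
call 12: 2170 + 212 = 2382
call 13: 2382 + 212 = 2594
call 14: 2594 + 212 = 2806
call 15: 2806 + 212 = 3018

50, 262, 474, 686, 898, 1110, 1322, 1534, 1746, 1958, 2170, 2382, 2594, 2806, 3018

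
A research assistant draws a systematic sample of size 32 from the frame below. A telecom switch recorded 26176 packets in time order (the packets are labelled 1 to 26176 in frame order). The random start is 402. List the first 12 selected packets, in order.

k = N/n = 26176/32 = 818
packet 1: 402
packet 2: 402 + 818 = 1220
packet 3: 1220 + 818 = 2038
packet 4: 2038 + 818 = 2856
packet 5: 2856 + 818 = 3674
packet 6: 3674 + 818 = 4492
packet 7: 4492 + 818 = 5310
packet 8: 5310 + 818 = 6128
packet 9: 6128 + 818 = 6946
packet 10: 6946 + 818 = 7764
packet 11: 7764 + 818 = 8582
packet 12: 8582 + 818 = 9400

402, 1220, 2038, 2856, 3674, 4492, 5310, 6128, 6946, 7764, 8582, 9400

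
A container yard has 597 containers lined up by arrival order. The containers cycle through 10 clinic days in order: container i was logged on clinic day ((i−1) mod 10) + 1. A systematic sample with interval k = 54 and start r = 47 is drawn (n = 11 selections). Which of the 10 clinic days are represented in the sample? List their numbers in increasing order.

1, 3, 5, 7, 9

Consecutive selections differ by k = 54, so their clinic day numbers differ by 54 mod 10 = 4.
gcd(54, 10) = 2, so the sample visits 10/2 = 5 distinct residues mod 10.
Start 47 is clinic day 7; the clinic days hit are 1, 3, 5, 7, 9.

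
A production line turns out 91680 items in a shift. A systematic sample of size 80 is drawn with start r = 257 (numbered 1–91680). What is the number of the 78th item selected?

k = 91680/80 = 1146
78th selection = r + (78−1)·k = 257 + 77×1146 = 257 + 88242 = 88499

88499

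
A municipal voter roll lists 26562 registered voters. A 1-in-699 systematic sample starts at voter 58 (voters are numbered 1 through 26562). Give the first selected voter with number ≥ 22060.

22426

k = 699
Steps past start: ⌈(22060 − 58)/699⌉ = ⌈22002/699⌉ = 32
Selected voter: 58 + 32×699 = 22426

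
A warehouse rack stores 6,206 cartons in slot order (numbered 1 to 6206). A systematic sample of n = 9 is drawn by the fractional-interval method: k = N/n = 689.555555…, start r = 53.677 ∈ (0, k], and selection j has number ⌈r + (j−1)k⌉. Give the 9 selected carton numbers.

54, 744, 1433, 2123, 2812, 3502, 4192, 4881, 5571

j=1: r + 0k = 53.677 → ⌈·⌉ = 54
j=2: r + 1k = 743.232555… → ⌈·⌉ = 744
j=3: r + 2k = 1432.788111… → ⌈·⌉ = 1433
j=4: r + 3k = 2122.343666… → ⌈·⌉ = 2123
j=5: r + 4k = 2811.899222… → ⌈·⌉ = 2812
j=6: r + 5k = 3501.454777… → ⌈·⌉ = 3502
j=7: r + 6k = 4191.010333… → ⌈·⌉ = 4192
j=8: r + 7k = 4880.565888… → ⌈·⌉ = 4881
j=9: r + 8k = 5570.121444… → ⌈·⌉ = 5571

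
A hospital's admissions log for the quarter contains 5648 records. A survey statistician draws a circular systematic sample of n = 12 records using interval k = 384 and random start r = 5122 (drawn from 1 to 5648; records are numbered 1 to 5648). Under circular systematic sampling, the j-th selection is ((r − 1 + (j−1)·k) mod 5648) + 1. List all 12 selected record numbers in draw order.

Selection 1: 5122
Selection 2: 5122 + 384 = 5506
Selection 3: 5506 + 384 = 5890 → 5890 − 5648 = 242
Selection 4: 242 + 384 = 626
Selection 5: 626 + 384 = 1010
Selection 6: 1010 + 384 = 1394
Selection 7: 1394 + 384 = 1778
Selection 8: 1778 + 384 = 2162
Selection 9: 2162 + 384 = 2546
Selection 10: 2546 + 384 = 2930
Selection 11: 2930 + 384 = 3314
Selection 12: 3314 + 384 = 3698

5122, 5506, 242, 626, 1010, 1394, 1778, 2162, 2546, 2930, 3314, 3698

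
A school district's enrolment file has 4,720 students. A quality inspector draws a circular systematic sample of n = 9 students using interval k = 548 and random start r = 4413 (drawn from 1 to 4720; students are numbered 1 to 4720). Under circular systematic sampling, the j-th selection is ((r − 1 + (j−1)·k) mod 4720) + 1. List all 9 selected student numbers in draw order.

Selection 1: 4413
Selection 2: 4413 + 548 = 4961 → 4961 − 4720 = 241
Selection 3: 241 + 548 = 789
Selection 4: 789 + 548 = 1337
Selection 5: 1337 + 548 = 1885
Selection 6: 1885 + 548 = 2433
Selection 7: 2433 + 548 = 2981
Selection 8: 2981 + 548 = 3529
Selection 9: 3529 + 548 = 4077

4413, 241, 789, 1337, 1885, 2433, 2981, 3529, 4077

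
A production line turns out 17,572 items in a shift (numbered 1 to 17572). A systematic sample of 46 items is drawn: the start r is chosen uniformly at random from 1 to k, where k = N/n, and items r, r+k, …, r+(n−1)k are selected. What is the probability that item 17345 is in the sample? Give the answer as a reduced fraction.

k = 17572/46 = 382.
Item 17345 is selected iff r ≡ 17345 (mod 382); exactly one such r in {1,…,382}.
Inclusion probability = 1/382.

1/382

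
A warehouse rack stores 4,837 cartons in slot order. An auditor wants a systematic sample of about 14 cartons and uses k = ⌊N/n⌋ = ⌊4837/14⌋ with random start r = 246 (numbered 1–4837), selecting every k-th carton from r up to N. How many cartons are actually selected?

14

k = ⌊4837/14⌋ = 345
Achieved size = ⌊(4837 − 246)/345⌋ + 1 = ⌊4591/345⌋ + 1 = 13 + 1 = 14
(last selection: 246 + 13×345 = 4731 ≤ 4837; next would be 5076 > 4837)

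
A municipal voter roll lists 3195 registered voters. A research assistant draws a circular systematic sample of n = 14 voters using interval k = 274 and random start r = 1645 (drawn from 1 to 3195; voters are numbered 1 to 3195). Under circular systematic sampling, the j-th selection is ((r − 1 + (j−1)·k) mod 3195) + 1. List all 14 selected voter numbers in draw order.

Selection 1: 1645
Selection 2: 1645 + 274 = 1919
Selection 3: 1919 + 274 = 2193
Selection 4: 2193 + 274 = 2467
Selection 5: 2467 + 274 = 2741
Selection 6: 2741 + 274 = 3015
Selection 7: 3015 + 274 = 3289 → 3289 − 3195 = 94
Selection 8: 94 + 274 = 368
Selection 9: 368 + 274 = 642
Selection 10: 642 + 274 = 916
Selection 11: 916 + 274 = 1190
Selection 12: 1190 + 274 = 1464
Selection 13: 1464 + 274 = 1738
Selection 14: 1738 + 274 = 2012

1645, 1919, 2193, 2467, 2741, 3015, 94, 368, 642, 916, 1190, 1464, 1738, 2012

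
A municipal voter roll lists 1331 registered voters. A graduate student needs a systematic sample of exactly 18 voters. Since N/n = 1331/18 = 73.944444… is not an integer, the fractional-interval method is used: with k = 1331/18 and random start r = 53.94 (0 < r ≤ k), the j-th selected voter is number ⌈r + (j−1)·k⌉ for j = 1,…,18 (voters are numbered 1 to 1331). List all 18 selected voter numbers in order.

54, 128, 202, 276, 350, 424, 498, 572, 646, 720, 794, 868, 942, 1016, 1090, 1164, 1238, 1311

j=1: r + 0k = 53.94 → ⌈·⌉ = 54
j=2: r + 1k = 127.884444… → ⌈·⌉ = 128
j=3: r + 2k = 201.828888… → ⌈·⌉ = 202
j=4: r + 3k = 275.773333… → ⌈·⌉ = 276
j=5: r + 4k = 349.717777… → ⌈·⌉ = 350
j=6: r + 5k = 423.662222… → ⌈·⌉ = 424
j=7: r + 6k = 497.606666… → ⌈·⌉ = 498
j=8: r + 7k = 571.551111… → ⌈·⌉ = 572
j=9: r + 8k = 645.495555… → ⌈·⌉ = 646
j=10: r + 9k = 719.44 → ⌈·⌉ = 720
j=11: r + 10k = 793.384444… → ⌈·⌉ = 794
j=12: r + 11k = 867.328888… → ⌈·⌉ = 868
j=13: r + 12k = 941.273333… → ⌈·⌉ = 942
j=14: r + 13k = 1015.217777… → ⌈·⌉ = 1016
j=15: r + 14k = 1089.162222… → ⌈·⌉ = 1090
j=16: r + 15k = 1163.106666… → ⌈·⌉ = 1164
j=17: r + 16k = 1237.051111… → ⌈·⌉ = 1238
j=18: r + 17k = 1310.995555… → ⌈·⌉ = 1311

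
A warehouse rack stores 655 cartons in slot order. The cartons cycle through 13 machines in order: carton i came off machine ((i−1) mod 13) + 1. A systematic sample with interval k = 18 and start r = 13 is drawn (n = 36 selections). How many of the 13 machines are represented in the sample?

13

Consecutive selections differ by k = 18, so their machine numbers differ by 18 mod 13 = 5.
gcd(18, 13) = 1, so the sample visits 13/1 = 13 distinct residues mod 13.
Start 13 is machine 13; the machines hit are 1, 2, 3, 4, 5, 6, 7, 8, 9, 10, 11, 12, 13.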